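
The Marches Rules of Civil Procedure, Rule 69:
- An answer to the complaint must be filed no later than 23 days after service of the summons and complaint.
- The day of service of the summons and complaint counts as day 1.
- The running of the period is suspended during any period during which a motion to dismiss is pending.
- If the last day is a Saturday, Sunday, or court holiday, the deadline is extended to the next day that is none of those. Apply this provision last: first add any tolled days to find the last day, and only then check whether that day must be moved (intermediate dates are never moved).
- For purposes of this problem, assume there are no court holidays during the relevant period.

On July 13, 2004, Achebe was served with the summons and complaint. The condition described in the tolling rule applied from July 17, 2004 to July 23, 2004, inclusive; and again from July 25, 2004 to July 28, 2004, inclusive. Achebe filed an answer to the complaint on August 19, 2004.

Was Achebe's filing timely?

Counting July 13, 2004 as day 1, day 23 is August 4, 2004.
From July 17, 2004 through July 23, 2004 inclusive is 7 days; tolling adds 7 days: August 4, 2004 + 7 days = August 11, 2004.
From July 25, 2004 through July 28, 2004 inclusive is 4 days; tolling adds 4 days: August 11, 2004 + 4 days = August 15, 2004.
August 15, 2004 is Sunday. The next qualifying day is August 16, 2004.
The deadline is August 16, 2004; the filing on August 19, 2004 is after that date.

No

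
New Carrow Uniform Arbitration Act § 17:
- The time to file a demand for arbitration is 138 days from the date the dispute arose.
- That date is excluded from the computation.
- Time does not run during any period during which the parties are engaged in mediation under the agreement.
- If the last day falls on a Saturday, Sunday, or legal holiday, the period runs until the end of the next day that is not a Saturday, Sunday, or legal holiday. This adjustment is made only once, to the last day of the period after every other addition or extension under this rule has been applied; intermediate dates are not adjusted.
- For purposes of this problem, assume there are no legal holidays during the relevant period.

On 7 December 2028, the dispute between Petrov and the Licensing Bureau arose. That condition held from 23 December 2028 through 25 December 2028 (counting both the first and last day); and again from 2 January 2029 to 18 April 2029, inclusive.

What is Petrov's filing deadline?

138 days after 7 December 2028 is April 24, 2029.
From December 23, 2028 through December 25, 2028 inclusive is 3 days; tolling adds 3 days: April 24, 2029 + 3 days = April 27, 2029.
From January 2, 2029 through April 18, 2029 inclusive is 107 days; tolling adds 107 days: April 27, 2029 + 107 days = August 12, 2029.
August 12, 2029 is Sunday. The next qualifying day is August 13, 2029.

August 13, 2029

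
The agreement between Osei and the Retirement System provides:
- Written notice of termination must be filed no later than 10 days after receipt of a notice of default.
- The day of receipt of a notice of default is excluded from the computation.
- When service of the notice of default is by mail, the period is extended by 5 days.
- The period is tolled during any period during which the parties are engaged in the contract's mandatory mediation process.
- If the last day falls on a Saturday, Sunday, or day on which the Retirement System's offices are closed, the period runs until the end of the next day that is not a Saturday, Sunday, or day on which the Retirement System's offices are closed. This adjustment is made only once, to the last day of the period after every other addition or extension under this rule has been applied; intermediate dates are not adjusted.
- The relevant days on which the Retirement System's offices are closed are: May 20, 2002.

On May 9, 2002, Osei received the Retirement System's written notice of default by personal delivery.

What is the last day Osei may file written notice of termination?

May 21, 2002

10 days after May 9, 2002 is May 19, 2002.
Service was not by mail, so no mail extension applies.
May 19, 2002 is Sunday; May 20, 2002 is a listed holiday. The next qualifying day is May 21, 2002.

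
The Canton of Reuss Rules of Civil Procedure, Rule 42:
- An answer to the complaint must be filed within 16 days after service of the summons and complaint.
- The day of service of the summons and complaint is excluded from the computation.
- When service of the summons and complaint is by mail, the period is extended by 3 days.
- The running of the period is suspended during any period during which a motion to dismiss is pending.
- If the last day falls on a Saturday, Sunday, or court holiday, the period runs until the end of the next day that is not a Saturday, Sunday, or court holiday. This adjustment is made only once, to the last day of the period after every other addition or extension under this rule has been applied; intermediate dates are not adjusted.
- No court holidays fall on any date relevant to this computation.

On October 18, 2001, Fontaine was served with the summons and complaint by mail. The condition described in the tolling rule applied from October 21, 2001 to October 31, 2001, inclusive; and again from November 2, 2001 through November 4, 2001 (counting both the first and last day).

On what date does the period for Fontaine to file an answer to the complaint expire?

November 20, 2001

16 days after October 18, 2001 is November 3, 2001.
Service was by mail, adding 3 days: November 3, 2001 + 3 days = November 6, 2001.
From October 21, 2001 through October 31, 2001 inclusive is 11 days; tolling adds 11 days: November 6, 2001 + 11 days = November 17, 2001.
From November 2, 2001 through November 4, 2001 inclusive is 3 days; tolling adds 3 days: November 17, 2001 + 3 days = November 20, 2001.
November 20, 2001 is a Tuesday and not a court holiday, so no extension applies.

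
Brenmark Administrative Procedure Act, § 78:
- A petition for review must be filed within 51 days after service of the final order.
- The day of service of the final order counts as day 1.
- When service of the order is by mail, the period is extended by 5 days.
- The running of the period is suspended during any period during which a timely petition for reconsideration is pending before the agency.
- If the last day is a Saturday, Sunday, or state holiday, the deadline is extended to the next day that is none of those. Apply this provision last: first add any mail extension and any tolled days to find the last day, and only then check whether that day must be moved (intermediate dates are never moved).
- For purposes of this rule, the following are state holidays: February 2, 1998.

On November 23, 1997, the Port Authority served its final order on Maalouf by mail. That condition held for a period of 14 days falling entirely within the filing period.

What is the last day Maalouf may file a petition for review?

February 3, 1998

Counting November 23, 1997 as day 1, day 51 is January 12, 1998.
Service was by mail, adding 5 days: January 12, 1998 + 5 days = January 17, 1998.
Tolling adds 14 days: January 17, 1998 + 14 days = January 31, 1998.
January 31, 1998 is Saturday; February 1, 1998 is Sunday; February 2, 1998 is a listed holiday. The next qualifying day is February 3, 1998.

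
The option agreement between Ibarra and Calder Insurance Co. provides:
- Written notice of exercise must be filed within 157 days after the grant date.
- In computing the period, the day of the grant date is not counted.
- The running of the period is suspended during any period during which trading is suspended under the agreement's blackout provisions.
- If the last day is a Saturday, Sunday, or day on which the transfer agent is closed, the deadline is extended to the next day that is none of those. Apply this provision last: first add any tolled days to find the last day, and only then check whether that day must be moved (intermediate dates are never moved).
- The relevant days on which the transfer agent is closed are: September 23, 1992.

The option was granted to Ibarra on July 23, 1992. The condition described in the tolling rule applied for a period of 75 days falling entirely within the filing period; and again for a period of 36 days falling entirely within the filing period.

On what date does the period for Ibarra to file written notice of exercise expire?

157 days after July 23, 1992 is December 27, 1992.
Tolling adds 75 days: December 27, 1992 + 75 days = March 12, 1993.
Tolling adds 36 days: March 12, 1993 + 36 days = April 17, 1993.
April 17, 1993 is Saturday; April 18, 1993 is Sunday. The next qualifying day is April 19, 1993.

April 19, 1993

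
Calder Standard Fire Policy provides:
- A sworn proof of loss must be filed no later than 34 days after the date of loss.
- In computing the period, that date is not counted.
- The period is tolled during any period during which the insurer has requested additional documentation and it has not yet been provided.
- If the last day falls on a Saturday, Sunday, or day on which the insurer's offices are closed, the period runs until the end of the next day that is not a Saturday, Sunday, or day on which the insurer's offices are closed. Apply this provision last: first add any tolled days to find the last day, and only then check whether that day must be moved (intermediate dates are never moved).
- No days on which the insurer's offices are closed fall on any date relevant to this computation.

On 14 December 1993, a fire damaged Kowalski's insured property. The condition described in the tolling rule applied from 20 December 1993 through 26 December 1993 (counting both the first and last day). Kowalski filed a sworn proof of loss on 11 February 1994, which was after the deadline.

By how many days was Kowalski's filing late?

34 days after 14 December 1993 is January 17, 1994.
From December 20, 1993 through December 26, 1993 inclusive is 7 days; tolling adds 7 days: January 17, 1994 + 7 days = January 24, 1994.
January 24, 1994 is a Monday and not a day on which the insurer's offices are closed, so no extension applies.
The deadline is January 24, 1994; from January 24, 1994 to February 11, 1994 is 18 days.

18 days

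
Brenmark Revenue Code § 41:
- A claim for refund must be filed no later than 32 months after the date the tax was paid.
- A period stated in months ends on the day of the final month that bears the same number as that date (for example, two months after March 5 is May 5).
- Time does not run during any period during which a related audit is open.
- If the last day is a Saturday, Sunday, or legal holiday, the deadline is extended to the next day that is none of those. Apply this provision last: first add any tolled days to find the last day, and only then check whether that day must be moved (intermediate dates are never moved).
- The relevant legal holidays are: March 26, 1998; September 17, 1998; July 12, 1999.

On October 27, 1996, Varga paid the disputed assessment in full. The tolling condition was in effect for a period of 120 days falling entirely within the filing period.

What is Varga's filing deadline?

October 25, 1999

32 months after October 27, 1996 is June 27, 1999.
Tolling adds 120 days: June 27, 1999 + 120 days = October 25, 1999.
October 25, 1999 is a Monday and not a legal holiday, so no extension applies.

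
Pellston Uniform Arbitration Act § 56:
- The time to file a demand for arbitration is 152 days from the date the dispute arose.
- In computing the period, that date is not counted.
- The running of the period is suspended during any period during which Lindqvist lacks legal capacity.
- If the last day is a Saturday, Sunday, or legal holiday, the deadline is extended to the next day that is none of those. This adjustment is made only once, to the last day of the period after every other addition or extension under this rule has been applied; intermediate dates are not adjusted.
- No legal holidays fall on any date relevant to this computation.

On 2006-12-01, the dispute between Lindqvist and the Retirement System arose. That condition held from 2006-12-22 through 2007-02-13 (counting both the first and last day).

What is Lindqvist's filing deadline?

June 25, 2007

152 days after 2006-12-01 is May 2, 2007.
From December 22, 2006 through February 13, 2007 inclusive is 54 days; tolling adds 54 days: May 2, 2007 + 54 days = June 25, 2007.
June 25, 2007 is a Monday and not a legal holiday, so no extension applies.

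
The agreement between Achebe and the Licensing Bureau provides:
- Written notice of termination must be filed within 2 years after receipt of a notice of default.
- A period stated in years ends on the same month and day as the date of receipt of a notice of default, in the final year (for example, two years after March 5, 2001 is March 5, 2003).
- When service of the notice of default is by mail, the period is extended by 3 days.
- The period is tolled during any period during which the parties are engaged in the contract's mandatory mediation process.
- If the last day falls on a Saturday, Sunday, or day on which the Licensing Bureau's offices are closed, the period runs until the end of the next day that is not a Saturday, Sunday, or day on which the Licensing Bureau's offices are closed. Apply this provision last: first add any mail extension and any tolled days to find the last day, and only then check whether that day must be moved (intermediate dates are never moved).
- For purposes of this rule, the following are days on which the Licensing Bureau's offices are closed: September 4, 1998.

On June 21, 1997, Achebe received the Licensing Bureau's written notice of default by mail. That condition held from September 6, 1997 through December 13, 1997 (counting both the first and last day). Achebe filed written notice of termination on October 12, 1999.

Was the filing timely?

No

2 years after June 21, 1997 is June 21, 1999.
Service was by mail, adding 3 days: June 21, 1999 + 3 days = June 24, 1999.
From September 6, 1997 through December 13, 1997 inclusive is 99 days; tolling adds 99 days: June 24, 1999 + 99 days = October 1, 1999.
October 1, 1999 is a Friday and not a day on which the Licensing Bureau's offices are closed, so no extension applies.
The deadline is October 1, 1999; the filing on October 12, 1999 is after that date.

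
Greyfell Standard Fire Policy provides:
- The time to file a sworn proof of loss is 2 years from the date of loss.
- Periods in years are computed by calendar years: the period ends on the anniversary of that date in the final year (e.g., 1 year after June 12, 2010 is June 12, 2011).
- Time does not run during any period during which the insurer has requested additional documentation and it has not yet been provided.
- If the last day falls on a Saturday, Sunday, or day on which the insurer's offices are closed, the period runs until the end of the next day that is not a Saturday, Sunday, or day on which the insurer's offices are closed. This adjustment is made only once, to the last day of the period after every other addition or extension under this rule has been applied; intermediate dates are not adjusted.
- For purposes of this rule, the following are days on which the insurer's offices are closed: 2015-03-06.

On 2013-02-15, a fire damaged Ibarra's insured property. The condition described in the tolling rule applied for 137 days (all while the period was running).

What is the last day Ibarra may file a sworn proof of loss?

July 2, 2015

2 years after 2013-02-15 is February 15, 2015.
Tolling adds 137 days: February 15, 2015 + 137 days = July 2, 2015.
July 2, 2015 is a Thursday and not a day on which the insurer's offices are closed, so no extension applies.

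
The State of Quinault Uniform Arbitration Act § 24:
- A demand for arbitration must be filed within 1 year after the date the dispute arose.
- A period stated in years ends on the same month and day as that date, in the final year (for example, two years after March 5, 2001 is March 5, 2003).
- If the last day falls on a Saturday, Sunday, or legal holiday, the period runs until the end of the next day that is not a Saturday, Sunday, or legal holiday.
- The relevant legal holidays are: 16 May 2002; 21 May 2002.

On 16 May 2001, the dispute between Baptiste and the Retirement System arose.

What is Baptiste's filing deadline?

May 17, 2002

1 year after 16 May 2001 is May 16, 2002.
May 16, 2002 is a listed holiday. The next qualifying day is May 17, 2002.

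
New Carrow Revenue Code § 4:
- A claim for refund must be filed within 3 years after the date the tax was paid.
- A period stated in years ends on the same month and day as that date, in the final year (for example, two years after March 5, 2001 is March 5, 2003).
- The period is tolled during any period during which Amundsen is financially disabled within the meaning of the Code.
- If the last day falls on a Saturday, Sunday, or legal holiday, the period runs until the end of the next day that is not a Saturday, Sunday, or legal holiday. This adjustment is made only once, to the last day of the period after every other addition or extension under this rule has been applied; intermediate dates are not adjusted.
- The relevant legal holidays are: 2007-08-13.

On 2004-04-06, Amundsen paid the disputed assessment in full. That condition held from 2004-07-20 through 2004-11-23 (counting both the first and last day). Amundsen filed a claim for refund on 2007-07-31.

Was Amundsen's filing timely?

Yes

3 years after 2004-04-06 is April 6, 2007.
From July 20, 2004 through November 23, 2004 inclusive is 127 days; tolling adds 127 days: April 6, 2007 + 127 days = August 11, 2007.
August 11, 2007 is Saturday; August 12, 2007 is Sunday; August 13, 2007 is a listed holiday. The next qualifying day is August 14, 2007.
The deadline is August 14, 2007; the filing on July 31, 2007 is on or before that date.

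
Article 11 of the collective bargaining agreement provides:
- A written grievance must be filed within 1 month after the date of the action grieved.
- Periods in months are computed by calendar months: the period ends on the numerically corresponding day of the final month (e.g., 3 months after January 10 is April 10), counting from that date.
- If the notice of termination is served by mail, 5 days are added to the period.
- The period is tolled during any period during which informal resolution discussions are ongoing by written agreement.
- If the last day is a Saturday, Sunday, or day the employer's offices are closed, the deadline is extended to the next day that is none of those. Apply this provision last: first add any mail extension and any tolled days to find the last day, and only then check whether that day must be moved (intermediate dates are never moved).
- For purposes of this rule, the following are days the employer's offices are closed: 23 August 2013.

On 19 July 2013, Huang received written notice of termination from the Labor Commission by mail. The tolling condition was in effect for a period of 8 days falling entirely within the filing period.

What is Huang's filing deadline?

1 month after 19 July 2013 is August 19, 2013.
Service was by mail, adding 5 days: August 19, 2013 + 5 days = August 24, 2013.
Tolling adds 8 days: August 24, 2013 + 8 days = September 1, 2013.
September 1, 2013 is Sunday. The next qualifying day is September 2, 2013.

September 2, 2013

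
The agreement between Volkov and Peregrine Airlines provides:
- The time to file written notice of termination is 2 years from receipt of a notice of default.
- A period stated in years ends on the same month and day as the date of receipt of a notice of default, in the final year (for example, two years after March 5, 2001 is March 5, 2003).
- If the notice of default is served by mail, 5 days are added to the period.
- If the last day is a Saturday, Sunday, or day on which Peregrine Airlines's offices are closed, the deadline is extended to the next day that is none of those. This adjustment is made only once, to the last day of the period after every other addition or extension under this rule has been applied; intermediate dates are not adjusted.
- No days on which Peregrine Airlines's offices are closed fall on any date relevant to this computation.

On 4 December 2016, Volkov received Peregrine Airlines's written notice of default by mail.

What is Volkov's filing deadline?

December 10, 2018

2 years after 4 December 2016 is December 4, 2018.
Service was by mail, adding 5 days: December 4, 2018 + 5 days = December 9, 2018.
December 9, 2018 is Sunday. The next qualifying day is December 10, 2018.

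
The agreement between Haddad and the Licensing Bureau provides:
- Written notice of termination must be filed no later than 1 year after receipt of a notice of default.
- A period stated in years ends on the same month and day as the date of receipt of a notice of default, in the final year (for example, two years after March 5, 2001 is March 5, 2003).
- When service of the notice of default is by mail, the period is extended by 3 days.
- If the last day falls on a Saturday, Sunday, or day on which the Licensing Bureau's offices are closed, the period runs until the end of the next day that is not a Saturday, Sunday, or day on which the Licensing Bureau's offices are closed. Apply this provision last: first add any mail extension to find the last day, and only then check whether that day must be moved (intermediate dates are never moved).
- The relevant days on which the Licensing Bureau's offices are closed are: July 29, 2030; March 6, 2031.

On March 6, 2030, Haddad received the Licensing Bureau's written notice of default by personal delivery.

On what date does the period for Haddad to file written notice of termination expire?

March 7, 2031

1 year after March 6, 2030 is March 6, 2031.
Service was not by mail, so no mail extension applies.
March 6, 2031 is a listed holiday. The next qualifying day is March 7, 2031.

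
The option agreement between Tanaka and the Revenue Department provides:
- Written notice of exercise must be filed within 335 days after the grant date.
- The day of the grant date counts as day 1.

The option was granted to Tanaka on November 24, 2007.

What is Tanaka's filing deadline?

October 23, 2008

Counting November 24, 2007 as day 1, day 335 is October 23, 2008.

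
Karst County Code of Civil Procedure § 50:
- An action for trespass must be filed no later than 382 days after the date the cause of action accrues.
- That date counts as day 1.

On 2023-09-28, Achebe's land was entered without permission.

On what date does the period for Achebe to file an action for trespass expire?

October 13, 2024

Counting 2023-09-28 as day 1, day 382 is October 13, 2024.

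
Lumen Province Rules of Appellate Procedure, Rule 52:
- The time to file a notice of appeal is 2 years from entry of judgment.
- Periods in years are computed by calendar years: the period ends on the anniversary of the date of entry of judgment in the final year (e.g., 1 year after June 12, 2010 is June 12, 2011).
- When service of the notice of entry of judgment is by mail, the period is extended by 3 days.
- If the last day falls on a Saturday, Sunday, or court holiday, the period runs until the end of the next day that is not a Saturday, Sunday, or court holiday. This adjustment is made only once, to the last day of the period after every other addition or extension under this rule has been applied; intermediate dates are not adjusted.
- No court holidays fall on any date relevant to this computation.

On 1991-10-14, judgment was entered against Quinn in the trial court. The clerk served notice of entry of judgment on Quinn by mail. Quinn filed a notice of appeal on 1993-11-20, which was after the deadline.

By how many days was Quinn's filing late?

2 years after 1991-10-14 is October 14, 1993.
Service was by mail, adding 3 days: October 14, 1993 + 3 days = October 17, 1993.
October 17, 1993 is Sunday. The next qualifying day is October 18, 1993.
The deadline is October 18, 1993; from October 18, 1993 to November 20, 1993 is 33 days.

33 days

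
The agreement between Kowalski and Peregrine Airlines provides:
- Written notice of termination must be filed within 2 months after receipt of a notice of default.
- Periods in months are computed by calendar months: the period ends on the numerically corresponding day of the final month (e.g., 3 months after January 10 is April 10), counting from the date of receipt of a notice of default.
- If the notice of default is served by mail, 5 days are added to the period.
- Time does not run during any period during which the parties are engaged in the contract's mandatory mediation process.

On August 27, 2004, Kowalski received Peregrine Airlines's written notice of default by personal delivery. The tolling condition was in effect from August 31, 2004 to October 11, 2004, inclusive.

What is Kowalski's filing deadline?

December 8, 2004

2 months after August 27, 2004 is October 27, 2004.
Service was not by mail, so no mail extension applies.
From August 31, 2004 through October 11, 2004 inclusive is 42 days; tolling adds 42 days: October 27, 2004 + 42 days = December 8, 2004.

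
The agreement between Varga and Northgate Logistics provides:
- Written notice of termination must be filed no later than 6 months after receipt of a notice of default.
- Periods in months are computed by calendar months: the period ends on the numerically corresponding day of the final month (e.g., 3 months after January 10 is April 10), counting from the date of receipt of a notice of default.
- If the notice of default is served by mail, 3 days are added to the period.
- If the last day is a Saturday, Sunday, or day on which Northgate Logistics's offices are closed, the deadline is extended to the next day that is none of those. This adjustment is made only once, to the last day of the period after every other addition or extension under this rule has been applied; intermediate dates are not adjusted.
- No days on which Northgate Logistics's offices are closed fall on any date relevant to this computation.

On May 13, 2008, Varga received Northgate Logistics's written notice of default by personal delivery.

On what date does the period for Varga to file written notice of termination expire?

November 13, 2008

6 months after May 13, 2008 is November 13, 2008.
Service was not by mail, so no mail extension applies.
November 13, 2008 is a Thursday and not a day on which Northgate Logistics's offices are closed, so no extension applies.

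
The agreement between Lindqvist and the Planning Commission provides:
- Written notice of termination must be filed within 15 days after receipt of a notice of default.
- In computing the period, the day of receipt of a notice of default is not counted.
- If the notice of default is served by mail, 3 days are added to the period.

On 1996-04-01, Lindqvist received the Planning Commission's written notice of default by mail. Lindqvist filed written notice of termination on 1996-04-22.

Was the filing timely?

No

15 days after 1996-04-01 is April 16, 1996.
Service was by mail, adding 3 days: April 16, 1996 + 3 days = April 19, 1996.
The deadline is April 19, 1996; the filing on April 22, 1996 is after that date.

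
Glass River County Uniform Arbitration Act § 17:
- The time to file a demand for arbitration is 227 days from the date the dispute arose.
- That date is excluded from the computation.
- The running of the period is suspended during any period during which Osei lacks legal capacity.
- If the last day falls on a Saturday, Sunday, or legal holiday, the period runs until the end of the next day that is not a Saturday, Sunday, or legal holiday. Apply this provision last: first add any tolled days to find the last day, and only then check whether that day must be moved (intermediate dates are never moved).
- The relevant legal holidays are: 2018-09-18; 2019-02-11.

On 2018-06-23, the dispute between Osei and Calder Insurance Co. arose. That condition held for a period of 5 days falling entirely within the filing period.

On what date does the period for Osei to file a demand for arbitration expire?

February 12, 2019

227 days after 2018-06-23 is February 5, 2019.
Tolling adds 5 days: February 5, 2019 + 5 days = February 10, 2019.
February 10, 2019 is Sunday; February 11, 2019 is a listed holiday. The next qualifying day is February 12, 2019.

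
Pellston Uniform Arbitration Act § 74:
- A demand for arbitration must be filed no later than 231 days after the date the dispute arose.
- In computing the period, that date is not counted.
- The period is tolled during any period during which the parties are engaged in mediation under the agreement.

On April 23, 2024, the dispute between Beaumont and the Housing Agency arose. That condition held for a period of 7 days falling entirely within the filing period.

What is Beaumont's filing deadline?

December 17, 2024

231 days after April 23, 2024 is December 10, 2024.
Tolling adds 7 days: December 10, 2024 + 7 days = December 17, 2024.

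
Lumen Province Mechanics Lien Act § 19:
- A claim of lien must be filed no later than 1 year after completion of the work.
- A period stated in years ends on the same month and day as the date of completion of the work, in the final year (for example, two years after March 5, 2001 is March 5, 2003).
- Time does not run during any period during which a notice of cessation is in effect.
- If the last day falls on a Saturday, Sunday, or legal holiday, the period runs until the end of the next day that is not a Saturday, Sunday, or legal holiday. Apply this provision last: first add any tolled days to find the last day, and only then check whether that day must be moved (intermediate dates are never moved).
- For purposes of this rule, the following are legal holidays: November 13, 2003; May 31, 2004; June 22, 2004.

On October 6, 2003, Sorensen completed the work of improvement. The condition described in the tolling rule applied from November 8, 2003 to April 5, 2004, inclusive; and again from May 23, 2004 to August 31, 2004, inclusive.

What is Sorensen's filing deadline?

1 year after October 6, 2003 is October 6, 2004.
From November 8, 2003 through April 5, 2004 inclusive is 150 days; tolling adds 150 days: October 6, 2004 + 150 days = March 5, 2005.
From May 23, 2004 through August 31, 2004 inclusive is 101 days; tolling adds 101 days: March 5, 2005 + 101 days = June 14, 2005.
June 14, 2005 is a Tuesday and not a legal holiday, so no extension applies.

June 14, 2005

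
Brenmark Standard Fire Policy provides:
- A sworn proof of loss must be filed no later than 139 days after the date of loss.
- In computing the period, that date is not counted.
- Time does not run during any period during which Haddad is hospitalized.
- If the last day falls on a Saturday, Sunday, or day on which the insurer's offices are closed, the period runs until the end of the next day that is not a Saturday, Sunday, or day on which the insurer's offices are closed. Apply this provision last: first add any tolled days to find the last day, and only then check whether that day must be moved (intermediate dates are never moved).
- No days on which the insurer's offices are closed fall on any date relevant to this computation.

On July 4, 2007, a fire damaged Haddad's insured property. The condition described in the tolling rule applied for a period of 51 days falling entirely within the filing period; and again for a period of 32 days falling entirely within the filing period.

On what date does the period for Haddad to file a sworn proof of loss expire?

February 11, 2008

139 days after July 4, 2007 is November 20, 2007.
Tolling adds 51 days: November 20, 2007 + 51 days = January 10, 2008.
Tolling adds 32 days: January 10, 2008 + 32 days = February 11, 2008.
February 11, 2008 is a Monday and not a day on which the insurer's offices are closed, so no extension applies.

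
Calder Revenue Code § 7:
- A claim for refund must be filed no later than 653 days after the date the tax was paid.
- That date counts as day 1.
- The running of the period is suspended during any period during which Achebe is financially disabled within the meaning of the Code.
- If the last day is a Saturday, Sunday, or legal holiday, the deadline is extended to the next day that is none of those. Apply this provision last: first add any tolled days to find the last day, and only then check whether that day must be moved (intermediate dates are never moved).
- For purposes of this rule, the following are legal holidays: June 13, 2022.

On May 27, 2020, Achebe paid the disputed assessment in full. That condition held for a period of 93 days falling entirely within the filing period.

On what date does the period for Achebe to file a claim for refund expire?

June 14, 2022

Counting May 27, 2020 as day 1, day 653 is March 10, 2022.
Tolling adds 93 days: March 10, 2022 + 93 days = June 11, 2022.
June 11, 2022 is Saturday; June 12, 2022 is Sunday; June 13, 2022 is a listed holiday. The next qualifying day is June 14, 2022.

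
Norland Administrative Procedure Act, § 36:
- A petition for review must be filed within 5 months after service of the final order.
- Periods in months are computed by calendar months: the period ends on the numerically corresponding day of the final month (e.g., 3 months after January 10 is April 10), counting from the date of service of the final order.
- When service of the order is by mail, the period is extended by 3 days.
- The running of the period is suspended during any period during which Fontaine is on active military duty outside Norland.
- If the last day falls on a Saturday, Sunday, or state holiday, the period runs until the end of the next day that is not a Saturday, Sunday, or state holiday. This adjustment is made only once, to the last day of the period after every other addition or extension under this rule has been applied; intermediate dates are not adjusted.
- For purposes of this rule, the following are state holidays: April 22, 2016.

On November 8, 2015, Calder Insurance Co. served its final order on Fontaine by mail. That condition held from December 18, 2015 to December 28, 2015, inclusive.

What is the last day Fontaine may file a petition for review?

April 25, 2016

5 months after November 8, 2015 is April 8, 2016.
Service was by mail, adding 3 days: April 8, 2016 + 3 days = April 11, 2016.
From December 18, 2015 through December 28, 2015 inclusive is 11 days; tolling adds 11 days: April 11, 2016 + 11 days = April 22, 2016.
April 22, 2016 is a listed holiday; April 23, 2016 is Saturday; April 24, 2016 is Sunday. The next qualifying day is April 25, 2016.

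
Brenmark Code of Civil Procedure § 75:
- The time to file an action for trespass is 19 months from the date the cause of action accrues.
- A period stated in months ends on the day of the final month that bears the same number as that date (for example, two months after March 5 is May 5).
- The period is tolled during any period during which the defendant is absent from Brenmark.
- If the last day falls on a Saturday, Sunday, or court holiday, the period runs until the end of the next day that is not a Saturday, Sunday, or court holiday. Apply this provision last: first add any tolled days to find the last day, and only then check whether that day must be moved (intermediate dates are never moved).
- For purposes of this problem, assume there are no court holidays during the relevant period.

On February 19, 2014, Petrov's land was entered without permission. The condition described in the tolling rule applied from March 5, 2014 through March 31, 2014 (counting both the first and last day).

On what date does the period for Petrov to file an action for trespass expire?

19 months after February 19, 2014 is September 19, 2015.
From March 5, 2014 through March 31, 2014 inclusive is 27 days; tolling adds 27 days: September 19, 2015 + 27 days = October 16, 2015.
October 16, 2015 is a Friday and not a court holiday, so no extension applies.

October 16, 2015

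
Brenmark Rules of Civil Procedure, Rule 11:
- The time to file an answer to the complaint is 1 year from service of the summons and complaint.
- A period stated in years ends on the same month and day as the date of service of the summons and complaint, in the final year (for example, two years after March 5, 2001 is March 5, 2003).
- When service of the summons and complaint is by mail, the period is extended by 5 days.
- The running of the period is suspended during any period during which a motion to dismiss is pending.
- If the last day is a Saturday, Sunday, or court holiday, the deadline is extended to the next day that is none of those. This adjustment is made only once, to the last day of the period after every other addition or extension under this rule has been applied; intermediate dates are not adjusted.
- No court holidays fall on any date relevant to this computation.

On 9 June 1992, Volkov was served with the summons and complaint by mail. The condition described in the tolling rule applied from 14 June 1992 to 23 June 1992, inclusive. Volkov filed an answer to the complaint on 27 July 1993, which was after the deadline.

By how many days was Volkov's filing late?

33 days

1 year after 9 June 1992 is June 9, 1993.
Service was by mail, adding 5 days: June 9, 1993 + 5 days = June 14, 1993.
From June 14, 1992 through June 23, 1992 inclusive is 10 days; tolling adds 10 days: June 14, 1993 + 10 days = June 24, 1993.
June 24, 1993 is a Thursday and not a court holiday, so no extension applies.
The deadline is June 24, 1993; from June 24, 1993 to July 27, 1993 is 33 days.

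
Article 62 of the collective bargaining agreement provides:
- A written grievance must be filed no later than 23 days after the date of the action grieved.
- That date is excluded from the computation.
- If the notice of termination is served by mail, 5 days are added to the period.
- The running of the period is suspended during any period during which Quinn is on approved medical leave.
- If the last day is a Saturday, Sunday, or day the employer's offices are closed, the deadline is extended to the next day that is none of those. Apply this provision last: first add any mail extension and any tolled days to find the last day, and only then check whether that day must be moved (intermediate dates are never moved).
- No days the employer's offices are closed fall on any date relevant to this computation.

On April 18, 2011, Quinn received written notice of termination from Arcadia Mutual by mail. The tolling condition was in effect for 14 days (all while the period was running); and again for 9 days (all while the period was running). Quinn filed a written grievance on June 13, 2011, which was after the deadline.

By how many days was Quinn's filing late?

5 days

23 days after April 18, 2011 is May 11, 2011.
Service was by mail, adding 5 days: May 11, 2011 + 5 days = May 16, 2011.
Tolling adds 14 days: May 16, 2011 + 14 days = May 30, 2011.
Tolling adds 9 days: May 30, 2011 + 9 days = June 8, 2011.
June 8, 2011 is a Wednesday and not a day the employer's offices are closed, so no extension applies.
The deadline is June 8, 2011; from June 8, 2011 to June 13, 2011 is 5 days.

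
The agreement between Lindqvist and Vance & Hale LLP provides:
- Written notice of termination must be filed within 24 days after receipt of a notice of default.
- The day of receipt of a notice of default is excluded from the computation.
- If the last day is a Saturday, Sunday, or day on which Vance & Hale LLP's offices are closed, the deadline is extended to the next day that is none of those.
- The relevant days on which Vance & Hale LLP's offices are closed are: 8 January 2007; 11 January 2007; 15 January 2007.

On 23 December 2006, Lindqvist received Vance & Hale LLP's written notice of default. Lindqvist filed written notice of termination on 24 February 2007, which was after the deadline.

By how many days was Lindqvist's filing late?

39 days

24 days after 23 December 2006 is January 16, 2007.
January 16, 2007 is a Tuesday and not a day on which Vance & Hale LLP's offices are closed, so no extension applies.
The deadline is January 16, 2007; from January 16, 2007 to February 24, 2007 is 39 days.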